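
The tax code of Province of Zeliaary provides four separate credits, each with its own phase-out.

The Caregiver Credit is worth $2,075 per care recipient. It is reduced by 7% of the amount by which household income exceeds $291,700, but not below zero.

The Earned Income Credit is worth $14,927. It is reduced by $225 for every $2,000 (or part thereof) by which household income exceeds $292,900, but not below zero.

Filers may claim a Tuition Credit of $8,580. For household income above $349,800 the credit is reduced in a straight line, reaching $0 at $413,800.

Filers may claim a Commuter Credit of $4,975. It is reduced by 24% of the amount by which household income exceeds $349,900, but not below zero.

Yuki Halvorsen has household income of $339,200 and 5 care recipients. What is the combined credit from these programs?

Caregiver Credit: base = 5 × $2,075 = $10,375. 7% of the $47,500 excess over $291,700 is $3,325; credit = $10,375 − $3,325 = $7,050.
Earned Income Credit: income exceeds $292,900 by $46,300, which is 24 full-or-partial $2,000 increments; reduction = 24 × $225 = $5,400, leaving $9,527.
Tuition Credit: $339,200 is at or below the $349,800 threshold, so the full $8,580 applies.
Commuter Credit: $339,200 is at or below the $349,900 threshold, so the full $4,975 applies.
Total: $7,050 + $9,527 + $8,580 + $4,975 = $30,132.

$30,132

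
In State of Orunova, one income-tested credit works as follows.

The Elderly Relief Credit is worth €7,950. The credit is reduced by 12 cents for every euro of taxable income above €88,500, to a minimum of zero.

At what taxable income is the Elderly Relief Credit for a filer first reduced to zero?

€154,750

The credit falls by 12% of each euro above €88,500, so it reaches zero when the excess is €7,950 / 12% = €66,250: income = €88,500 + €66,250 = €154,750.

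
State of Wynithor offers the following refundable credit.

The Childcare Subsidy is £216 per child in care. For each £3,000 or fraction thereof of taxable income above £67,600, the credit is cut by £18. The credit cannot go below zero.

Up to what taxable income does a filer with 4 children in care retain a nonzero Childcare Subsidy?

£208,600

Full credit = 4 × £216 = £864.
After 47 increments the reduction is 47 × £18 = £846, leaving £18; one more increment wipes it out. Increment 47 ends at excess 47 × £3,000 = £141,000, so the highest qualifying income is £67,600 + £141,000 = £208,600.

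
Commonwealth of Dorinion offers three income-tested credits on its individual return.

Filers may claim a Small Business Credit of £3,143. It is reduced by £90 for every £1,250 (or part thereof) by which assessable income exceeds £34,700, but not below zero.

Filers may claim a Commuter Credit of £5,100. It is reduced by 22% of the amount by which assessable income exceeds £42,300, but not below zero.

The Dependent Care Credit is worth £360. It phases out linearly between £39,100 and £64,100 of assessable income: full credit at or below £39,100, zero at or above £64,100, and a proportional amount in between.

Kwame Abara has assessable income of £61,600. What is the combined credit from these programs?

£2,053

Small Business Credit: income exceeds £34,700 by £26,900, which is 22 full-or-partial £1,250 increments; reduction = 22 × £90 = £1,980, leaving £1,163.
Commuter Credit: 22% of the £19,300 excess over £42,300 is £4,246; credit = £5,100 − £4,246 = £854.
Dependent Care Credit: £61,600 is £22,500 into a £25,000 phase-out range, leaving 2,500/25,000 of the credit: £360 × 2,500/25,000 = £36.
Total: £1,163 + £854 + £36 = £2,053.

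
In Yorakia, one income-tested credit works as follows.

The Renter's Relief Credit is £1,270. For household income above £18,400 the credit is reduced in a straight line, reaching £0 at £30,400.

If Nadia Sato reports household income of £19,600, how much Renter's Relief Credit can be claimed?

£1,143

Renter's Relief Credit: £19,600 is £1,200 into a £12,000 phase-out range, leaving 10,800/12,000 of the credit: £1,270 × 10,800/12,000 = £1,143.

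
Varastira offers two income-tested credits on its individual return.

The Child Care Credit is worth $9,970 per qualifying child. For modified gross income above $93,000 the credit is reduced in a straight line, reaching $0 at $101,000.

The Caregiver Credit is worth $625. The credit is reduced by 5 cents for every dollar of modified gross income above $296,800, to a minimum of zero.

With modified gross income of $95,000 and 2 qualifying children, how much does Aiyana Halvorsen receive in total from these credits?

$15,580

Child Care Credit: base = 2 × $9,970 = $19,940. $95,000 is $2,000 into a $8,000 phase-out range, leaving 6,000/8,000 of the credit: $19,940 × 6,000/8,000 = $14,955.
Caregiver Credit: $95,000 is at or below the $296,800 threshold, so the full $625 applies.
Total: $14,955 + $625 = $15,580.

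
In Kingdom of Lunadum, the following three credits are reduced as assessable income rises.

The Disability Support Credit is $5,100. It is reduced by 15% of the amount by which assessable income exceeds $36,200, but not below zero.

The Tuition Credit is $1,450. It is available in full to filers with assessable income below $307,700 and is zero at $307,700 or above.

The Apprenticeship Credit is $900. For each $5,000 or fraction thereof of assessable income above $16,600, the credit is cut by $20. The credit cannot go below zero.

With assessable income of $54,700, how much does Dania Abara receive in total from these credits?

Disability Support Credit: 15% of the $18,500 excess over $36,200 is $2,775; credit = $5,100 − $2,775 = $2,325.
Tuition Credit: $54,700 is below the $307,700 cutoff, so the full $1,450 applies.
Apprenticeship Credit: income exceeds $16,600 by $38,100, which is 8 full-or-partial $5,000 increments; reduction = 8 × $20 = $160, leaving $740.
Total: $2,325 + $1,450 + $740 = $4,515.

$4,515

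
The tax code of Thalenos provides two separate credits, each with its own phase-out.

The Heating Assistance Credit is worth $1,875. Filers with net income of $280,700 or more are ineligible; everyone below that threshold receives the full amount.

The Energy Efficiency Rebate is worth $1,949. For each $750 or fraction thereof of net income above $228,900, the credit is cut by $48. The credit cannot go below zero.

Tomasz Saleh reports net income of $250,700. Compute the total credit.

$2,384

Heating Assistance Credit: $250,700 is below the $280,700 cutoff, so the full $1,875 applies.
Energy Efficiency Rebate: income exceeds $228,900 by $21,800, which is 30 full-or-partial $750 increments; reduction = 30 × $48 = $1,440, leaving $509.
Total: $1,875 + $509 = $2,384.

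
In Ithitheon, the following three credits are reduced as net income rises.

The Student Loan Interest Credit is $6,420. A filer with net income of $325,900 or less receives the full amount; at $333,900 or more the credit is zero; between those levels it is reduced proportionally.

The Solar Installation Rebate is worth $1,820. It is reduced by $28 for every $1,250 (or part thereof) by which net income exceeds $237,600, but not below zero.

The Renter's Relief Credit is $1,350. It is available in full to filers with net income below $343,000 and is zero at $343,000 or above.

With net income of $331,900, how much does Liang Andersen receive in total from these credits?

Student Loan Interest Credit: $331,900 is $6,000 into a $8,000 phase-out range, leaving 2,000/8,000 of the credit: $6,420 × 2,000/8,000 = $1,605.
Solar Installation Rebate: income exceeds $237,600 by $94,300 → 76 increments × $28 = $2,128 ≥ base, so the credit is $0.
Renter's Relief Credit: $331,900 is below the $343,000 cutoff, so the full $1,350 applies.
Total: $1,605 + $0 + $1,350 = $2,955.

$2,955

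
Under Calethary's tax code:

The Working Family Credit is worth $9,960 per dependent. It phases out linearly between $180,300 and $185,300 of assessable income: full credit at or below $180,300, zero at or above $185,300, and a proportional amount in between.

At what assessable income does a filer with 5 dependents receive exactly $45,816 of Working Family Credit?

Full credit = 5 × $9,960 = $49,800.
$45,816 is 45,816/49,800 of the full $49,800, so 3,984/49,800 of the $5,000 range has been used: income = $180,300 + $5,000 × 3,984/49,800 = $180,700.

$180,700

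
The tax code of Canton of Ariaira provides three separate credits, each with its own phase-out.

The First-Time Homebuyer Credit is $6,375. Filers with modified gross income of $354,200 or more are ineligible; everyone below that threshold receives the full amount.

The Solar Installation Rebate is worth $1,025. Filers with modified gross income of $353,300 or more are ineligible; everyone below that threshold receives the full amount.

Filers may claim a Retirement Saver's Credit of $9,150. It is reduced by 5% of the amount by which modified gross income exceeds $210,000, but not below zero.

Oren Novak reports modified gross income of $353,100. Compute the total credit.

First-Time Homebuyer Credit: $353,100 is below the $354,200 cutoff, so the full $6,375 applies.
Solar Installation Rebate: $353,100 is below the $353,300 cutoff, so the full $1,025 applies.
Retirement Saver's Credit: 5% of the $143,100 excess over $210,000 is $7,155; credit = $9,150 − $7,155 = $1,995.
Total: $6,375 + $1,025 + $1,995 = $9,395.

$9,395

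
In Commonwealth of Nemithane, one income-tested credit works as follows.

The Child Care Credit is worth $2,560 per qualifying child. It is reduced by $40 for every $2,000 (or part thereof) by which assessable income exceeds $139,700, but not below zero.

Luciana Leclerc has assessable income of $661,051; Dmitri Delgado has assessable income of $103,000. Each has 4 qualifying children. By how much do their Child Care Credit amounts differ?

Luciana ($661,051): Child Care Credit: base = 4 × $2,560 = $10,240. income exceeds $139,700 by $521,351 → 261 increments × $40 = $10,440 ≥ base, so the credit is $0.
Dmitri ($103,000): Child Care Credit: base = 4 × $2,560 = $10,240. $103,000 is at or below the $139,700 threshold, so the full $10,240 applies.
Difference: |$0 − $10,240| = $10,240.

$10,240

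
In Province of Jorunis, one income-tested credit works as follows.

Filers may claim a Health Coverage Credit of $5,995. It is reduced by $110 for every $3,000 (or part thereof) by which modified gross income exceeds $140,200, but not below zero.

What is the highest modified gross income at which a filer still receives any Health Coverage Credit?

After 54 increments the reduction is 54 × $110 = $5,940, leaving $55; one more increment wipes it out. Increment 54 ends at excess 54 × $3,000 = $162,000, so the highest qualifying income is $140,200 + $162,000 = $302,200.

$302,200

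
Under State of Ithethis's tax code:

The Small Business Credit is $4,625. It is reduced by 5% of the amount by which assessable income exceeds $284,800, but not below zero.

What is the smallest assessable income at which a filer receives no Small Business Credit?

The credit falls by 5% of each dollar above $284,800, so it reaches zero when the excess is $4,625 / 5% = $92,500: income = $284,800 + $92,500 = $377,300.

$377,300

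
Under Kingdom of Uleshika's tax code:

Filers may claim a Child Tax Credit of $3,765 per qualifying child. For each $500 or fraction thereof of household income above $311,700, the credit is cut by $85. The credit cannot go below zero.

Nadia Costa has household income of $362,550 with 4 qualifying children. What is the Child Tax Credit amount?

$6,390

Child Tax Credit: base = 4 × $3,765 = $15,060. income exceeds $311,700 by $50,850, which is 102 full-or-partial $500 increments; reduction = 102 × $85 = $8,670, leaving $6,390.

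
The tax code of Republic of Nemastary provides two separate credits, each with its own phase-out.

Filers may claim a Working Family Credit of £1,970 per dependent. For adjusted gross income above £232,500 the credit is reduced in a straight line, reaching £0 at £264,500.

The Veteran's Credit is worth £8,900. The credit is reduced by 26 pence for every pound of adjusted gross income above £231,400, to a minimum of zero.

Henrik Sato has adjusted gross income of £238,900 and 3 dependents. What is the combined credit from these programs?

Working Family Credit: base = 3 × £1,970 = £5,910. £238,900 is £6,400 into a £32,000 phase-out range, leaving 25,600/32,000 of the credit: £5,910 × 25,600/32,000 = £4,728.
Veteran's Credit: 26% of the £7,500 excess over £231,400 is £1,950; credit = £8,900 − £1,950 = £6,950.
Total: £4,728 + £6,950 = £11,678.

£11,678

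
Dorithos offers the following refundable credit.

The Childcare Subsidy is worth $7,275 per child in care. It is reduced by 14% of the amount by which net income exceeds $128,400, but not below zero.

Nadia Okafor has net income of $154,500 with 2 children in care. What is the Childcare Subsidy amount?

Childcare Subsidy: base = 2 × $7,275 = $14,550. 14% of the $26,100 excess over $128,400 is $3,654; credit = $14,550 − $3,654 = $10,896.

$10,896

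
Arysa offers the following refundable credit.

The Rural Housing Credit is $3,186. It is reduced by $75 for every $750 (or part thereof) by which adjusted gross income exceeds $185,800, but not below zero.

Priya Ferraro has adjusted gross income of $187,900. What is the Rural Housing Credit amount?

$2,961

Rural Housing Credit: income exceeds $185,800 by $2,100, which is 3 full-or-partial $750 increments; reduction = 3 × $75 = $225, leaving $2,961.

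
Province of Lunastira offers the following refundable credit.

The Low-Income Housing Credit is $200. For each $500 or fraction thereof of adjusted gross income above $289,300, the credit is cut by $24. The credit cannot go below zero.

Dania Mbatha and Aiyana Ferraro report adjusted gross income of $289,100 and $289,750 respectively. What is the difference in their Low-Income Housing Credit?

$24

Dania ($289,100): Low-Income Housing Credit: $289,100 is at or below the $289,300 threshold, so the full $200 applies.
Aiyana ($289,750): Low-Income Housing Credit: income exceeds $289,300 by $450, which is 1 full-or-partial $500 increment; reduction = 1 × $24 = $24, leaving $176.
Difference: |$200 − $176| = $24.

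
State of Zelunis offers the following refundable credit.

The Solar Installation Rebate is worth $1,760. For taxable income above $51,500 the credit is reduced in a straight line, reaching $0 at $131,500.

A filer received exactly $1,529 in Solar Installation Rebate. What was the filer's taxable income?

$1,529 is 1,529/1,760 of the full $1,760, so 231/1,760 of the $80,000 range has been used: income = $51,500 + $80,000 × 231/1,760 = $62,000.

$62,000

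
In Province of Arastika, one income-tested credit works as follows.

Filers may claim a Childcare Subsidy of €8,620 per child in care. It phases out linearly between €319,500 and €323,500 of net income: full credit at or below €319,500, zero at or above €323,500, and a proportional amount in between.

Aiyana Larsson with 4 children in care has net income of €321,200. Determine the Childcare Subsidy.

Childcare Subsidy: base = 4 × €8,620 = €34,480. €321,200 is €1,700 into a €4,000 phase-out range, leaving 2,300/4,000 of the credit: €34,480 × 2,300/4,000 = €19,826.

€19,826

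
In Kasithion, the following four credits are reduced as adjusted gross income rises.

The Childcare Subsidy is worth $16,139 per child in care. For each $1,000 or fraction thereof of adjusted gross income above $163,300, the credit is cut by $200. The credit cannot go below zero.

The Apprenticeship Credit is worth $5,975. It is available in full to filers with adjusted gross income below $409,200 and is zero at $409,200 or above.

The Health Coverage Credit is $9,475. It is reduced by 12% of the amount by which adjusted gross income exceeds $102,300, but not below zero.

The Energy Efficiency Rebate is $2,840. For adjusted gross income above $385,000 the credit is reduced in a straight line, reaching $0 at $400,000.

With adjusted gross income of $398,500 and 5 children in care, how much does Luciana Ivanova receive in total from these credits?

Childcare Subsidy: base = 5 × $16,139 = $80,695. income exceeds $163,300 by $235,200, which is 236 full-or-partial $1,000 increments; reduction = 236 × $200 = $47,200, leaving $33,495.
Apprenticeship Credit: $398,500 is below the $409,200 cutoff, so the full $5,975 applies.
Health Coverage Credit: 12% of the $296,200 excess over $102,300 is $35,544 ≥ base, so the credit is $0.
Energy Efficiency Rebate: $398,500 is $13,500 into a $15,000 phase-out range, leaving 1,500/15,000 of the credit: $2,840 × 1,500/15,000 = $284.
Total: $33,495 + $5,975 + $0 + $284 = $39,754.

$39,754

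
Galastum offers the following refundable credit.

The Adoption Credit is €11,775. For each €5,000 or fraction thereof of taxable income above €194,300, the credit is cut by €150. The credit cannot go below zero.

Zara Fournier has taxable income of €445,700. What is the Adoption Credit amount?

€4,125

Adoption Credit: income exceeds €194,300 by €251,400, which is 51 full-or-partial €5,000 increments; reduction = 51 × €150 = €7,650, leaving €4,125.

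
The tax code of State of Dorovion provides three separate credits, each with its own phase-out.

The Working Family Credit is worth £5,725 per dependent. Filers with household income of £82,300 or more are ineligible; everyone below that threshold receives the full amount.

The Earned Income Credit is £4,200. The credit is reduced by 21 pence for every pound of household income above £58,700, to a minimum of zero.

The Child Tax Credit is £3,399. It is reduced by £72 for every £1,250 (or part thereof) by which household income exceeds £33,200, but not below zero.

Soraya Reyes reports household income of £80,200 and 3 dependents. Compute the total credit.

£17,838

Working Family Credit: base = 3 × £5,725 = £17,175. £80,200 is below the £82,300 cutoff, so the full £17,175 applies.
Earned Income Credit: 21% of the £21,500 excess over £58,700 is £4,515 ≥ base, so the credit is £0.
Child Tax Credit: income exceeds £33,200 by £47,000, which is 38 full-or-partial £1,250 increments; reduction = 38 × £72 = £2,736, leaving £663.
Total: £17,175 + £0 + £663 = £17,838.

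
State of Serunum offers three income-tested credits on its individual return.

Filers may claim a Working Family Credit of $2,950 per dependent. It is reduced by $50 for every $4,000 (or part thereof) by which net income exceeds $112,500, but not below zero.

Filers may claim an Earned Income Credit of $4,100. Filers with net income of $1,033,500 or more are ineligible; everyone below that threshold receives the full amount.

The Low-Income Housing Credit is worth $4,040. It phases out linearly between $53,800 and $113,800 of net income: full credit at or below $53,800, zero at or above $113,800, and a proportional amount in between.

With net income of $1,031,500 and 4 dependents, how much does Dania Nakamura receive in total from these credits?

$4,400

Working Family Credit: base = 4 × $2,950 = $11,800. income exceeds $112,500 by $919,000, which is 230 full-or-partial $4,000 increments; reduction = 230 × $50 = $11,500, leaving $300.
Earned Income Credit: $1,031,500 is below the $1,033,500 cutoff, so the full $4,100 applies.
Low-Income Housing Credit: $1,031,500 is at or above $113,800, so the credit is $0.
Total: $300 + $4,100 + $0 = $4,400.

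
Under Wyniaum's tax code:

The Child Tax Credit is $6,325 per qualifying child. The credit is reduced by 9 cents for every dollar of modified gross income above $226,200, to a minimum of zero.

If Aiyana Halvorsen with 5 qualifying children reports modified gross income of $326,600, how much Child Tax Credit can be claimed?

$22,589

Child Tax Credit: base = 5 × $6,325 = $31,625. 9% of the $100,400 excess over $226,200 is $9,036; credit = $31,625 − $9,036 = $22,589.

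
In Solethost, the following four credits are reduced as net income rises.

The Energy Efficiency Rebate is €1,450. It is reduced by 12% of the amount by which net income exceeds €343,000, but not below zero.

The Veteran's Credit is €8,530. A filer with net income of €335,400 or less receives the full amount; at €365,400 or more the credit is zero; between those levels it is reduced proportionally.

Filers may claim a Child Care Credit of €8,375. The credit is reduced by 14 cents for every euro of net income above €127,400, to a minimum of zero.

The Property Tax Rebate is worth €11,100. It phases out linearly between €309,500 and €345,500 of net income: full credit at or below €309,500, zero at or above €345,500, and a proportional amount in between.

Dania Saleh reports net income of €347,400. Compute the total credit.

€6,040

Energy Efficiency Rebate: 12% of the €4,400 excess over €343,000 is €528; credit = €1,450 − €528 = €922.
Veteran's Credit: €347,400 is €12,000 into a €30,000 phase-out range, leaving 18,000/30,000 of the credit: €8,530 × 18,000/30,000 = €5,118.
Child Care Credit: 14% of the €220,000 excess over €127,400 is €30,800 ≥ base, so the credit is €0.
Property Tax Rebate: €347,400 is at or above €345,500, so the credit is €0.
Total: €922 + €5,118 + €0 + €0 = €6,040.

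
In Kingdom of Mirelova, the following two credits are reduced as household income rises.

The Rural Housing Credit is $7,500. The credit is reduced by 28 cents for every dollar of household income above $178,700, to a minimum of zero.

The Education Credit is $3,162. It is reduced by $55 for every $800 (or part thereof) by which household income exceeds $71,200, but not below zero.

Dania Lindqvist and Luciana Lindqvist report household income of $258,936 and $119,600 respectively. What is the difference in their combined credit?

$7,500

Dania ($258,936): Rural Housing Credit: 28% of the $80,236 excess over $178,700 is $22,466.08 ≥ base, so the credit is $0. Education Credit: income exceeds $71,200 by $187,736 → 235 increments × $55 = $12,925 ≥ base, so the credit is $0. total $0 + $0 = $0
Luciana ($119,600): Rural Housing Credit: $119,600 is at or below the $178,700 threshold, so the full $7,500 applies. Education Credit: income exceeds $71,200 by $48,400 → 61 increments × $55 = $3,355 ≥ base, so the credit is $0. total $7,500 + $0 = $7,500
Difference: |$0 − $7,500| = $7,500.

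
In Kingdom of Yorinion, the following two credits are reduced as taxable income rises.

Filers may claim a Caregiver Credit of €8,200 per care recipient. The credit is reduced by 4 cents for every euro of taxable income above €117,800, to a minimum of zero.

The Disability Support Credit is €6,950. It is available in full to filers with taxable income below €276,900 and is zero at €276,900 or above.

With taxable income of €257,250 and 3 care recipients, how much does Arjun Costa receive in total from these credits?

Caregiver Credit: base = 3 × €8,200 = €24,600. 4% of the €139,450 excess over €117,800 is €5,578; credit = €24,600 − €5,578 = €19,022.
Disability Support Credit: €257,250 is below the €276,900 cutoff, so the full €6,950 applies.
Total: €19,022 + €6,950 = €25,972.

€25,972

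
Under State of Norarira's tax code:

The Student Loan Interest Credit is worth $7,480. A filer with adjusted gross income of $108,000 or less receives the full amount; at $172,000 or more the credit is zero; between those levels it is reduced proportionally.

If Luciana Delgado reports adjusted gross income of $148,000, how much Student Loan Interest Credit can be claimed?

$2,805

Student Loan Interest Credit: $148,000 is $40,000 into a $64,000 phase-out range, leaving 24,000/64,000 of the credit: $7,480 × 24,000/64,000 = $2,805.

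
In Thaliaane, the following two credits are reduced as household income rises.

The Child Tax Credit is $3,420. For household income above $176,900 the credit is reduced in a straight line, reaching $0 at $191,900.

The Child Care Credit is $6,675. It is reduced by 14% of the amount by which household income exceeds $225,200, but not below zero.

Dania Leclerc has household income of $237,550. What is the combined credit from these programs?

Child Tax Credit: $237,550 is at or above $191,900, so the credit is $0.
Child Care Credit: 14% of the $12,350 excess over $225,200 is $1,729; credit = $6,675 − $1,729 = $4,946.
Total: $0 + $4,946 = $4,946.

$4,946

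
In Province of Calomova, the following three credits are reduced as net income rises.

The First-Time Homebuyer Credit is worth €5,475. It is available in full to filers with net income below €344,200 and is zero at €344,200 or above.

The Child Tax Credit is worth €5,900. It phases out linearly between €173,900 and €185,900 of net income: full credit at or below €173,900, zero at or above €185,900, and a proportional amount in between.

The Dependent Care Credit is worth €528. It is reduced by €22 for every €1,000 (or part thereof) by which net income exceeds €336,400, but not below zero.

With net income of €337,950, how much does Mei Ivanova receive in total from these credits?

First-Time Homebuyer Credit: €337,950 is below the €344,200 cutoff, so the full €5,475 applies.
Child Tax Credit: €337,950 is at or above €185,900, so the credit is €0.
Dependent Care Credit: income exceeds €336,400 by €1,550, which is 2 full-or-partial €1,000 increments; reduction = 2 × €22 = €44, leaving €484.
Total: €5,475 + €0 + €484 = €5,959.

€5,959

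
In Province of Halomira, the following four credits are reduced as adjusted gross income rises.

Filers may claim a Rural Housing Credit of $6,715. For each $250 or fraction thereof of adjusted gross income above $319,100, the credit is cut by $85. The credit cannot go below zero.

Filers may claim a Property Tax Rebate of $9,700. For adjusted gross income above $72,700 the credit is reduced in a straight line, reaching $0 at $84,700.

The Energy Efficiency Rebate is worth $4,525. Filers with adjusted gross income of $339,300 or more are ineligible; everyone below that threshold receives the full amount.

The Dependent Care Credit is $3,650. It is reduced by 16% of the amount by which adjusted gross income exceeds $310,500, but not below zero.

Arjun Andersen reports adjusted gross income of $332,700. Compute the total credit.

Rural Housing Credit: income exceeds $319,100 by $13,600, which is 55 full-or-partial $250 increments; reduction = 55 × $85 = $4,675, leaving $2,040.
Property Tax Rebate: $332,700 is at or above $84,700, so the credit is $0.
Energy Efficiency Rebate: $332,700 is below the $339,300 cutoff, so the full $4,525 applies.
Dependent Care Credit: 16% of the $22,200 excess over $310,500 is $3,552; credit = $3,650 − $3,552 = $98.
Total: $2,040 + $0 + $4,525 + $98 = $6,663.

$6,663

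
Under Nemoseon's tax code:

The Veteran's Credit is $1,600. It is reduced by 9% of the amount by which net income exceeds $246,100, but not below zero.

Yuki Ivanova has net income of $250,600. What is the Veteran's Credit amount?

Veteran's Credit: 9% of the $4,500 excess over $246,100 is $405; credit = $1,600 − $405 = $1,195.

$1,195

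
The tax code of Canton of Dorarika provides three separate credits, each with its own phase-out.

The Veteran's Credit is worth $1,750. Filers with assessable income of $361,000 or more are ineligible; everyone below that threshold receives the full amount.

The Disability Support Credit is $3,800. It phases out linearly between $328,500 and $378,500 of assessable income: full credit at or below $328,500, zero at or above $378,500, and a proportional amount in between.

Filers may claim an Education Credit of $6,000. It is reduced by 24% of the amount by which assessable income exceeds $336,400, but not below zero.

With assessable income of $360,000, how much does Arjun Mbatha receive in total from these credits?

$3,492

Veteran's Credit: $360,000 is below the $361,000 cutoff, so the full $1,750 applies.
Disability Support Credit: $360,000 is $31,500 into a $50,000 phase-out range, leaving 18,500/50,000 of the credit: $3,800 × 18,500/50,000 = $1,406.
Education Credit: 24% of the $23,600 excess over $336,400 is $5,664; credit = $6,000 − $5,664 = $336.
Total: $1,750 + $1,406 + $336 = $3,492.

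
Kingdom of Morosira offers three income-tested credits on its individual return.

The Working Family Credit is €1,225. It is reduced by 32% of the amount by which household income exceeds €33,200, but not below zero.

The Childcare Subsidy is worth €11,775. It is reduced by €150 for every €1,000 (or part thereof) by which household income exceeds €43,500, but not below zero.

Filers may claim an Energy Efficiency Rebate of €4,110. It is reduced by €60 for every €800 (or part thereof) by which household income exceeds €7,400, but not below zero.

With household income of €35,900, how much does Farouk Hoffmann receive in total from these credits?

€14,086

Working Family Credit: 32% of the €2,700 excess over €33,200 is €864; credit = €1,225 − €864 = €361.
Childcare Subsidy: €35,900 is at or below the €43,500 threshold, so the full €11,775 applies.
Energy Efficiency Rebate: income exceeds €7,400 by €28,500, which is 36 full-or-partial €800 increments; reduction = 36 × €60 = €2,160, leaving €1,950.
Total: €361 + €11,775 + €1,950 = €14,086.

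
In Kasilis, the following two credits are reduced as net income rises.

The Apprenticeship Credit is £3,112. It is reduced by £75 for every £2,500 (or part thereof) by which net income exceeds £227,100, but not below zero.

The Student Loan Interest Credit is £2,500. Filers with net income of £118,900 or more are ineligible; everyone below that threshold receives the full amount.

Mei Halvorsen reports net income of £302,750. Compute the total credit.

£787

Apprenticeship Credit: income exceeds £227,100 by £75,650, which is 31 full-or-partial £2,500 increments; reduction = 31 × £75 = £2,325, leaving £787.
Student Loan Interest Credit: £302,750 meets or exceeds the £118,900 cutoff, so the credit is £0.
Total: £787 + £0 = £787.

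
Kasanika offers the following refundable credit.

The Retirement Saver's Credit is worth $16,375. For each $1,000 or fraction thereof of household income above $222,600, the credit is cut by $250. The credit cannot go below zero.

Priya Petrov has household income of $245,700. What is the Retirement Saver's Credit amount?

$10,375

Retirement Saver's Credit: income exceeds $222,600 by $23,100, which is 24 full-or-partial $1,000 increments; reduction = 24 × $250 = $6,000, leaving $10,375.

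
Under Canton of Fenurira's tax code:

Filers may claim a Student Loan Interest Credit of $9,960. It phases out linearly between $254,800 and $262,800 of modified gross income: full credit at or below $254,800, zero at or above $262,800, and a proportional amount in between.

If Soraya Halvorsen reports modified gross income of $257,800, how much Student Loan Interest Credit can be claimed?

Student Loan Interest Credit: $257,800 is $3,000 into a $8,000 phase-out range, leaving 5,000/8,000 of the credit: $9,960 × 5,000/8,000 = $6,225.

$6,225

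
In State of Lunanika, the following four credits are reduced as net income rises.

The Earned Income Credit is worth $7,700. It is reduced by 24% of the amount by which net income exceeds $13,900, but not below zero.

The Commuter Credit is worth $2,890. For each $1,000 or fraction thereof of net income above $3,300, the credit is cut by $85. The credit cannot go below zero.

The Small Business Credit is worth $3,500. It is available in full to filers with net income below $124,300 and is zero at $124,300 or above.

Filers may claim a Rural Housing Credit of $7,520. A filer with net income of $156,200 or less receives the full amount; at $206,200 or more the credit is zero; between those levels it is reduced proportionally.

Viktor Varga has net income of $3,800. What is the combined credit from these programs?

Earned Income Credit: $3,800 is at or below the $13,900 threshold, so the full $7,700 applies.
Commuter Credit: income exceeds $3,300 by $500, which is 1 full-or-partial $1,000 increment; reduction = 1 × $85 = $85, leaving $2,805.
Small Business Credit: $3,800 is below the $124,300 cutoff, so the full $3,500 applies.
Rural Housing Credit: $3,800 is at or below the $156,200 threshold, so the full $7,520 applies.
Total: $7,700 + $2,805 + $3,500 + $7,520 = $21,525.

$21,525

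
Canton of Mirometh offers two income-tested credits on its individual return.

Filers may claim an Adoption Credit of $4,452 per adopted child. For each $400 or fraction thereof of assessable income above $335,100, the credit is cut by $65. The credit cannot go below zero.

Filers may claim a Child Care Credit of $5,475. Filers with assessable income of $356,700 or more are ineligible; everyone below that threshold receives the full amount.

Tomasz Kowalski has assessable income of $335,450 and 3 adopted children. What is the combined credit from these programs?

Adoption Credit: base = 3 × $4,452 = $13,356. income exceeds $335,100 by $350, which is 1 full-or-partial $400 increment; reduction = 1 × $65 = $65, leaving $13,291.
Child Care Credit: $335,450 is below the $356,700 cutoff, so the full $5,475 applies.
Total: $13,291 + $5,475 = $18,766.

$18,766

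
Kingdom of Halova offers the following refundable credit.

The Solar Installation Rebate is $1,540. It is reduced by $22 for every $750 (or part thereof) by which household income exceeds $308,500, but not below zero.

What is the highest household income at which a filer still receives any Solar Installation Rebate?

$360,250

After 69 increments the reduction is 69 × $22 = $1,518, leaving $22; one more increment wipes it out. Increment 69 ends at excess 69 × $750 = $51,750, so the highest qualifying income is $308,500 + $51,750 = $360,250.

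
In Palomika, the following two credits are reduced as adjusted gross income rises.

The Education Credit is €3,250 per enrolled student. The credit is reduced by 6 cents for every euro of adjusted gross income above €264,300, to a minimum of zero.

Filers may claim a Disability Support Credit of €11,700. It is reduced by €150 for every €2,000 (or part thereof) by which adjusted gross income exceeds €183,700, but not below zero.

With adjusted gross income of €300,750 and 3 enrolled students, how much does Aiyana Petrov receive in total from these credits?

€10,413

Education Credit: base = 3 × €3,250 = €9,750. 6% of the €36,450 excess over €264,300 is €2,187; credit = €9,750 − €2,187 = €7,563.
Disability Support Credit: income exceeds €183,700 by €117,050, which is 59 full-or-partial €2,000 increments; reduction = 59 × €150 = €8,850, leaving €2,850.
Total: €7,563 + €2,850 = €10,413.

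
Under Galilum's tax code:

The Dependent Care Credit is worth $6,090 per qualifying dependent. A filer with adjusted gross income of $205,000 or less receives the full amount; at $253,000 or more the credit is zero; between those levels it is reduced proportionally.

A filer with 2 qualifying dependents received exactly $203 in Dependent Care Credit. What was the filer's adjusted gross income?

$252,200

Full credit = 2 × $6,090 = $12,180.
$203 is 203/12,180 of the full $12,180, so 11,977/12,180 of the $48,000 range has been used: income = $205,000 + $48,000 × 11,977/12,180 = $252,200.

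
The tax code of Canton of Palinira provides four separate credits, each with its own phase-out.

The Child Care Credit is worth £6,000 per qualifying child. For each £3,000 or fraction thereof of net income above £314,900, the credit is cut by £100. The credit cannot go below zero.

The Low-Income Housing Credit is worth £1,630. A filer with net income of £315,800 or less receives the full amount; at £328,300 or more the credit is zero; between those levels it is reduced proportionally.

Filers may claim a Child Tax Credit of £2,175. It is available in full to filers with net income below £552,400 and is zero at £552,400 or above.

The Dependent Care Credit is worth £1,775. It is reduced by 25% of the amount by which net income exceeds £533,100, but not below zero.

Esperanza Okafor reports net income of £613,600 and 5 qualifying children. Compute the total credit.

£20,000

Child Care Credit: base = 5 × £6,000 = £30,000. income exceeds £314,900 by £298,700, which is 100 full-or-partial £3,000 increments; reduction = 100 × £100 = £10,000, leaving £20,000.
Low-Income Housing Credit: £613,600 is at or above £328,300, so the credit is £0.
Child Tax Credit: £613,600 meets or exceeds the £552,400 cutoff, so the credit is £0.
Dependent Care Credit: 25% of the £80,500 excess over £533,100 is £20,125 ≥ base, so the credit is £0.
Total: £20,000 + £0 + £0 + £0 = £20,000.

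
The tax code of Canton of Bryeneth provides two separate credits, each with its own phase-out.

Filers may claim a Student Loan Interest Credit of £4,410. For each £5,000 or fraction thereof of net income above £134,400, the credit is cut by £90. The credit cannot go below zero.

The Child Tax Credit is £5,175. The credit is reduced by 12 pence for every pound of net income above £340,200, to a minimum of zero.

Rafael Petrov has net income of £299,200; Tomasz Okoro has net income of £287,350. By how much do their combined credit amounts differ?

£180

Rafael (£299,200): Student Loan Interest Credit: income exceeds £134,400 by £164,800, which is 33 full-or-partial £5,000 increments; reduction = 33 × £90 = £2,970, leaving £1,440. Child Tax Credit: £299,200 is at or below the £340,200 threshold, so the full £5,175 applies. total £1,440 + £5,175 = £6,615
Tomasz (£287,350): Student Loan Interest Credit: income exceeds £134,400 by £152,950, which is 31 full-or-partial £5,000 increments; reduction = 31 × £90 = £2,790, leaving £1,620. Child Tax Credit: £287,350 is at or below the £340,200 threshold, so the full £5,175 applies. total £1,620 + £5,175 = £6,795
Difference: |£6,615 − £6,795| = £180.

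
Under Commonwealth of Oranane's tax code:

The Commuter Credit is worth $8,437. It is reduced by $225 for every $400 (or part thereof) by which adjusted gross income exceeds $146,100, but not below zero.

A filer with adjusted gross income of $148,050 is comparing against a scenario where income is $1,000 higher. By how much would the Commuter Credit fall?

At $148,050 — income exceeds $146,100 by $1,950, which is 5 full-or-partial $400 increments; reduction = 5 × $225 = $1,125, leaving $7,312.
At $149,050 — income exceeds $146,100 by $2,950, which is 8 full-or-partial $400 increments; reduction = 8 × $225 = $1,800, leaving $6,637.
Lost: $7,312 − $6,637 = $675.

$675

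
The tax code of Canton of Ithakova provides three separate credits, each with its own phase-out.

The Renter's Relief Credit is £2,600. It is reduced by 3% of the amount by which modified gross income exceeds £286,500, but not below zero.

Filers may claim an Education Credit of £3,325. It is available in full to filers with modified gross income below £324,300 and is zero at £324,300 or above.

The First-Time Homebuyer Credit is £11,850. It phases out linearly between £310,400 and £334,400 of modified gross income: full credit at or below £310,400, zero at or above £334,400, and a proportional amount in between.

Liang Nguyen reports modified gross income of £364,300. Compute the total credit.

£266

Renter's Relief Credit: 3% of the £77,800 excess over £286,500 is £2,334; credit = £2,600 − £2,334 = £266.
Education Credit: £364,300 meets or exceeds the £324,300 cutoff, so the credit is £0.
First-Time Homebuyer Credit: £364,300 is at or above £334,400, so the credit is £0.
Total: £266 + £0 + £0 = £266.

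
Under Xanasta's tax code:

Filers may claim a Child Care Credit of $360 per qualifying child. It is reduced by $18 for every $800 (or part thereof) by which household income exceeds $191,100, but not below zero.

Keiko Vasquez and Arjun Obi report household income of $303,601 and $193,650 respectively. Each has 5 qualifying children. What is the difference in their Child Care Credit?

Keiko ($303,601): Child Care Credit: base = 5 × $360 = $1,800. income exceeds $191,100 by $112,501 → 141 increments × $18 = $2,538 ≥ base, so the credit is $0.
Arjun ($193,650): Child Care Credit: base = 5 × $360 = $1,800. income exceeds $191,100 by $2,550, which is 4 full-or-partial $800 increments; reduction = 4 × $18 = $72, leaving $1,728.
Difference: |$0 − $1,728| = $1,728.

$1,728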